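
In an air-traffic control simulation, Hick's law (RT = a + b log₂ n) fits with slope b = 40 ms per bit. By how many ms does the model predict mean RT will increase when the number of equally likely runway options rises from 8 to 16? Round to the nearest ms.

40 ms

Only the slope matters, since a is common to both: ΔRT = b·log₂(n₂/n₁).
log₂(16) − log₂(8) = log₂(16/8) = log₂(2) = 1.
ΔRT = 40 × 1.0000 = 40.000 ms.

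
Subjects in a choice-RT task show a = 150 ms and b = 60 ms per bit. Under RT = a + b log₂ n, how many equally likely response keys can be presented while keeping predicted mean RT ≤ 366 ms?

Information budget: (366 − 150)/60 = 3.6000 bits, so n ≤ 2^3.6000 = 12.126 → at most 12.

12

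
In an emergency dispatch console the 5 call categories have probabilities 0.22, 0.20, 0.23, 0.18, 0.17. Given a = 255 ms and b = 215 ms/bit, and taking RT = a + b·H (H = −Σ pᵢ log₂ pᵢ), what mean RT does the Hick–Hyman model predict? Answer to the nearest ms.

752 ms

H = 0.22·log₂(1/0.22) + 0.20·log₂(1/0.20) + 0.23·log₂(1/0.23) + 0.18·log₂(1/0.18) + 0.17·log₂(1/0.17) = 2.3125 bits.
RT = 255 + 215 × 2.3125 = 752.19 ms.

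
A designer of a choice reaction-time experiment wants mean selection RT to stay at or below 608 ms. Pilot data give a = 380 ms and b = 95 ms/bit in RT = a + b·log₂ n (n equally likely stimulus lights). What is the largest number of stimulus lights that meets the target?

5

Information budget: (608 − 380)/95 = 2.4000 bits, so n ≤ 2^2.4000 = 5.278 → at most 5.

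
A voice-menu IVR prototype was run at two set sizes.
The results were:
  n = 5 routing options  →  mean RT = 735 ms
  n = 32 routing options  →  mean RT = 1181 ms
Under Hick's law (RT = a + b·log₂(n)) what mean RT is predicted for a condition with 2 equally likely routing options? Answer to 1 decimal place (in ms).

514.8 ms

RT is linear in log₂ n, so two points fix the line:
  b = (1181 − 735) / (log₂ 32 − log₂ 5) = 446 / (5 − 2.3219) = 166.538 ms/bit
  a = 735 − 166.538 × 2.3219 = 348.311 ms
Then RT(2) = 348.311 + 166.538 × log₂ 2 = 348.311 + 166.538 × 1 ≈ 514.849 ms.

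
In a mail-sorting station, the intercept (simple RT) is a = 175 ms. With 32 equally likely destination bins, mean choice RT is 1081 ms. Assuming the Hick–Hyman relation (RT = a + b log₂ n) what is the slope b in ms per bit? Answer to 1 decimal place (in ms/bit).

181.2 ms/bit

b = (1081 − 175) / log₂(32) = 906 / 5 = 181.200 ms/bit.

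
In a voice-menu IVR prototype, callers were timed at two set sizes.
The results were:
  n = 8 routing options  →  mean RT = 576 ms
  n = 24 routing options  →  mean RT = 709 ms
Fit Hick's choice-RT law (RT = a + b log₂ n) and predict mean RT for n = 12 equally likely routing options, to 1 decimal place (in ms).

625.1 ms

With log₂ n on the abscissa the relation is linear; from the two conditions:
  b = (709 − 576) / (log₂ 24 − log₂ 8) = 133 / (4.5850 − 3) = 83.914 ms/bit
  a = 576 − 83.914 × 3 = 324.259 ms
Then RT(12) = 324.259 + 83.914 × log₂ 12 = 324.259 + 83.914 × 3.5850 ≈ 625.086 ms.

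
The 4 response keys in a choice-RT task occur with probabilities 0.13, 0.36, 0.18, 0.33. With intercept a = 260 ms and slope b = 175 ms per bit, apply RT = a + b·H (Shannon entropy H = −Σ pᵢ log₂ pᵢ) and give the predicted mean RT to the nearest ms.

590 ms

Entropy contributions −pᵢ log₂ pᵢ: 0.3826, 0.5306, 0.4453, 0.5278; sum H = 1.8864 bits.
RT = a + bH = 260 + 175·1.8864 = 590.12 ms.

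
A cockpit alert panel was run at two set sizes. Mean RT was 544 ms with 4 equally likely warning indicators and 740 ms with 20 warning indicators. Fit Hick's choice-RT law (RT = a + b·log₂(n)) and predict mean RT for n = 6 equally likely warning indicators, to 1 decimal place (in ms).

593.4 ms

Fit slope and intercept:
  b = (740 − 544) / (log₂ 20 − log₂ 4) = 196 / (4.3219 − 2) = 84.413 ms/bit
  a = 544 − 84.413 × 2 = 375.175 ms
Then RT(6) = 375.175 + 84.413 × log₂ 6 = 375.175 + 84.413 × 2.5850 ≈ 593.378 ms.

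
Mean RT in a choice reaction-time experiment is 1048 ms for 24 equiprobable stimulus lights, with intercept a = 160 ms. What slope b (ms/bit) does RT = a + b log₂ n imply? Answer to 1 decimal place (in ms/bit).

24 alternatives carry log₂ 24 = 4.5850 bits; the choice cost is 1048 − 160 = 888 ms, so b = 888/4.5850 = 193.677 ms/bit.

193.7 ms/bit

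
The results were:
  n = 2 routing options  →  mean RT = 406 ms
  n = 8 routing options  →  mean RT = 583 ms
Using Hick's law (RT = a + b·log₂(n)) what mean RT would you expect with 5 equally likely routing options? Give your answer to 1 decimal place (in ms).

523.0 ms

Fit slope and intercept:
  b = (583 − 406) / (log₂ 8 − log₂ 2) = 177 / (3 − 1) = 88.500 ms/bit
  a = 406 − 88.500 × 1 = 317.500 ms
Then RT(5) = 317.500 + 88.500 × log₂ 5 = 317.500 + 88.500 × 2.3219 ≈ 522.991 ms.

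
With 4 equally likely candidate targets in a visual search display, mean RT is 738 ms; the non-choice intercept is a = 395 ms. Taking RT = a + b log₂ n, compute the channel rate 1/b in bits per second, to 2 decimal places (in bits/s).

Choice component = 738 − 395 = 343 ms over log₂(4) = 2 bits.
b = 343 / 2 = 171.500 ms/bit, so 1/b = 5.831 bits/s.

5.83 bits/s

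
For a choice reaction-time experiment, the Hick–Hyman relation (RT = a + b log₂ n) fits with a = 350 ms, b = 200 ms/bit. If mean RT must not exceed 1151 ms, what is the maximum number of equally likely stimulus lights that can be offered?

16

Set 350 + 200·log₂ n ≤ 1151 → log₂ n ≤ (1151 − 350)/200 = 4.0050.
So n ≤ 2^4.0050 = 16.056; the largest integer n is 16.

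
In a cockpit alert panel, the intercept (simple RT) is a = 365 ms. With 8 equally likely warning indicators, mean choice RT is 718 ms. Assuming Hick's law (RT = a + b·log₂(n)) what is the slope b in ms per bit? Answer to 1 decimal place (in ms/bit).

117.7 ms/bit

b = (718 − 365) / log₂(8) = 353 / 3 = 117.667 ms/bit.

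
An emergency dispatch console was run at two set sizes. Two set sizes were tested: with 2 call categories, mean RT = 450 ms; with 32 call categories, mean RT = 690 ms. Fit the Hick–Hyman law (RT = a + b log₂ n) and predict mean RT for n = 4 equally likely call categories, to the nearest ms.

With log₂ n on the abscissa the relation is linear; from the two conditions:
  b = (690 − 450) / (log₂ 32 − log₂ 2) = 240 / (5 − 1) = 60 ms/bit
  a = 450 − 60 × 1 = 390 ms
Then RT(4) = 390 + 60 × log₂ 4 = 390 + 60 × 2 ≈ 510.000 ms.

510 ms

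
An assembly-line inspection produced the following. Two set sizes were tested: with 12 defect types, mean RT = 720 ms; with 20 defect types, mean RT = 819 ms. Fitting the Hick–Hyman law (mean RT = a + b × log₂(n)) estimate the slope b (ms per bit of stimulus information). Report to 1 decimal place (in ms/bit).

134.3 ms/bit

b = (RT₂ − RT₁)/(log₂ n₂ − log₂ n₁) = (819 − 720)/(4.3219 − 3.5850) = 134.335 ms/bit.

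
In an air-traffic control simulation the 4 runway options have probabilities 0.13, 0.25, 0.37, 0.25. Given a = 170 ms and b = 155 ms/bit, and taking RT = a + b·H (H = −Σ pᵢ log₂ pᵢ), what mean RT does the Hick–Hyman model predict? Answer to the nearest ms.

H = 0.13·log₂(1/0.13) + 0.25·log₂(1/0.25) + 0.37·log₂(1/0.37) + 0.25·log₂(1/0.25) = 1.9134 bits.
RT = 170 + 155 × 1.9134 = 466.57 ms.

467 ms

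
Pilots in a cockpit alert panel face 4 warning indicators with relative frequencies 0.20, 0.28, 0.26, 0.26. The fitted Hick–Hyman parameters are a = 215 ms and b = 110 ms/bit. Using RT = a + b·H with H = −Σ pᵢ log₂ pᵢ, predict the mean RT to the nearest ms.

434 ms

H = 0.20·log₂(1/0.20) + 0.28·log₂(1/0.28) + 0.26·log₂(1/0.26) + 0.26·log₂(1/0.26) = 1.9892 bits.
RT = 215 + 110 × 1.9892 = 433.81 ms.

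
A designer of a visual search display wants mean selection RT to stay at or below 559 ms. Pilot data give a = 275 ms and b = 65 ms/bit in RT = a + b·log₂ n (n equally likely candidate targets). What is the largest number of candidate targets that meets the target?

65·log₂ n ≤ 559 − 275 = 284, giving log₂ n ≤ 4.3692 and n ≤ 20.667. The largest whole number is 20.

20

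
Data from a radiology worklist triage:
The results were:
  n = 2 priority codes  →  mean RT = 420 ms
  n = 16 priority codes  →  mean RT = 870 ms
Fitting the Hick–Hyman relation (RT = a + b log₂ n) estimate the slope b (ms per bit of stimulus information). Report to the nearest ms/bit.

150 ms/bit

The slope on a log₂ axis is (870 − 420) / (4 − 1) = 150 ms/bit.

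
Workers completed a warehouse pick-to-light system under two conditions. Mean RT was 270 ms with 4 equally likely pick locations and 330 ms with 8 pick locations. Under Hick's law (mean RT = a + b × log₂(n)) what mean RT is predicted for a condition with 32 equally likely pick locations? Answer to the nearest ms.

450 ms

Solve the two-equation system in a and b:
  b = (330 − 270) / (log₂ 8 − log₂ 4) = 60 / (3 − 2) = 60 ms/bit
  a = 270 − 60 × 2 = 150 ms
Then RT(32) = 150 + 60 × log₂ 32 = 150 + 60 × 5 ≈ 450.000 ms.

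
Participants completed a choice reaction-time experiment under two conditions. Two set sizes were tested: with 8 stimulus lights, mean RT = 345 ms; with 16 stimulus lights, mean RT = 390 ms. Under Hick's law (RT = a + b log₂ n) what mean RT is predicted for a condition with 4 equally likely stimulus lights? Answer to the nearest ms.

300 ms

Solve the two-equation system in a and b:
  b = (390 − 345) / (log₂ 16 − log₂ 8) = 45 / (4 − 3) = 45 ms/bit
  a = 345 − 45 × 3 = 210 ms
Then RT(4) = 210 + 45 × log₂ 4 = 210 + 45 × 2 ≈ 300.000 ms.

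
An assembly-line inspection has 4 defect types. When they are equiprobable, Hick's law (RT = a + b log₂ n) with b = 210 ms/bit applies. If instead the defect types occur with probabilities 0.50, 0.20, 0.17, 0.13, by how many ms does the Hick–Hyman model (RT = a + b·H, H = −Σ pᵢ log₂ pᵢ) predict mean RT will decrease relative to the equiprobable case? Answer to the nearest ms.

The RT saving is b·ΔH. Equiprobable H₀ = log₂(4) = 2.0000 bits; with the given probabilities H = 1.7816 bits.
b·(H₀ − H) = 210 × (2.0000 − 1.7816) = 45.86 ms.

46 ms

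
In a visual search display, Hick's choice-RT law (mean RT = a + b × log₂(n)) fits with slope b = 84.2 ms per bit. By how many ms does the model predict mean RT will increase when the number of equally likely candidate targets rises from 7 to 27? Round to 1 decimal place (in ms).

164.0 ms

ΔRT = (a + b log₂ n₂) − (a + b log₂ n₁) = b·(log₂ n₂ − log₂ n₁).
log₂(27) − log₂(7) = 4.7549 − 2.8074 = 1.9475.
ΔRT = 84.2 × 1.9475 = 163.982 ms.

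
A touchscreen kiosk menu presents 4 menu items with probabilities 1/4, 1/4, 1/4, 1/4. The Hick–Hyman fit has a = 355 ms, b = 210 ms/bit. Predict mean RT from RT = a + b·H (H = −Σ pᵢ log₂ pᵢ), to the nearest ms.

775 ms

Each term −pᵢ log₂ pᵢ: 0.25·2 + 0.25·2 + 0.25·2 + 0.25·2; summed, H = 2.000 bits.
Mean RT = a + bH = 355 + 210·2.000 = 775.00 ms.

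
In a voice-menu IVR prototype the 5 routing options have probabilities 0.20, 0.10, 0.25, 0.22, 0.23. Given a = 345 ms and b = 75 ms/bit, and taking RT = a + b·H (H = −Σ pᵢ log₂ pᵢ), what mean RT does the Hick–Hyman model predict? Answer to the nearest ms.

H = 0.20·log₂(1/0.20) + 0.10·log₂(1/0.10) + 0.25·log₂(1/0.25) + 0.22·log₂(1/0.22) + 0.23·log₂(1/0.23) = 2.2648 bits.
RT = 345 + 75 × 2.2648 = 514.86 ms.

515 ms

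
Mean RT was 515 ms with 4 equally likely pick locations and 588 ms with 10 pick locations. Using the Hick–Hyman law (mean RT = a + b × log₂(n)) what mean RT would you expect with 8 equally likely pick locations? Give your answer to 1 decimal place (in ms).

570.2 ms

RT is linear in log₂ n, so two points fix the line:
  b = (588 − 515) / (log₂ 10 − log₂ 4) = 73 / (3.3219 − 2) = 55.222 ms/bit
  a = 515 − 55.222 × 2 = 404.555 ms
Then RT(8) = 404.555 + 55.222 × log₂ 8 = 404.555 + 55.222 × 3 ≈ 570.222 ms.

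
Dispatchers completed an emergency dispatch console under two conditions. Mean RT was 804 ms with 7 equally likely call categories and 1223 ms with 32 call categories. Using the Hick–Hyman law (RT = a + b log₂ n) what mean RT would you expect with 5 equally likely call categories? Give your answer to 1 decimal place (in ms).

Fit slope and intercept:
  b = (1223 − 804) / (log₂ 32 − log₂ 7) = 419 / (5 − 2.8074) = 191.093 ms/bit
  a = 804 − 191.093 × 2.8074 = 267.533 ms
Then RT(5) = 267.533 + 191.093 × log₂ 5 = 267.533 + 191.093 × 2.3219 ≈ 711.238 ms.

711.2 ms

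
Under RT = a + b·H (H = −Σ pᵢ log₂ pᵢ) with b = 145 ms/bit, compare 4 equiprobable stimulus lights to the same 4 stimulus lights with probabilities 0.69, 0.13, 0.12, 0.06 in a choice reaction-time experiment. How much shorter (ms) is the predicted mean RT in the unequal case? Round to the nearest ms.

Equiprobable entropy H₀ = log₂ 4 = 2.0000 bits.
Skewed entropy H = −Σ pᵢ log₂ pᵢ = 1.3626 bits.
ΔRT = b·(H₀ − H) = 145 × 0.6374 = 92.42 ms.

92 ms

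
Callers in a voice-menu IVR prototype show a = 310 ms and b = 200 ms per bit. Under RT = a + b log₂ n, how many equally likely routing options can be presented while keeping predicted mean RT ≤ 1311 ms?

Information budget: (1311 − 310)/200 = 5.0050 bits, so n ≤ 2^5.0050 = 32.111 → at most 32.

32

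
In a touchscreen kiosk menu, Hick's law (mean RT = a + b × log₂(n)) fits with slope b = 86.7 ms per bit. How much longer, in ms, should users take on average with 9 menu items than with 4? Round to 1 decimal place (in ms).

The intercept a cancels: ΔRT = b·(log₂ n₂ − log₂ n₁) = b·log₂(n₂/n₁).
log₂(9) − log₂(4) = 3.1699 − 2 = 1.1699.
ΔRT = 86.7 × 1.1699 = 101.432 ms.

101.4 ms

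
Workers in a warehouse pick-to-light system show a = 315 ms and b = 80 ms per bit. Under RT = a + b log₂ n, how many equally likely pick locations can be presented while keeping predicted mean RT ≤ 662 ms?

20

Set 315 + 80·log₂ n ≤ 662 → log₂ n ≤ (662 − 315)/80 = 4.3375.
So n ≤ 2^4.3375 = 20.217; the largest integer n is 20.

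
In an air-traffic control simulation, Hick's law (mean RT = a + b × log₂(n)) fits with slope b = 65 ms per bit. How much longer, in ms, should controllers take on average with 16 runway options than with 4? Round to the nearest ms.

130 ms

The intercept a cancels: ΔRT = b·(log₂ n₂ − log₂ n₁) = b·log₂(n₂/n₁).
log₂(16) − log₂(4) = log₂(16/4) = log₂(4) = 2.
ΔRT = 65 × 2.0000 = 130.000 ms.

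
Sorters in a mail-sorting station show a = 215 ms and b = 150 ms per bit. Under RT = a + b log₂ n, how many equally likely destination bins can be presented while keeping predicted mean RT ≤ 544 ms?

Information budget: (544 − 215)/150 = 2.1933 bits, so n ≤ 2^2.1933 = 4.574 → at most 4.

4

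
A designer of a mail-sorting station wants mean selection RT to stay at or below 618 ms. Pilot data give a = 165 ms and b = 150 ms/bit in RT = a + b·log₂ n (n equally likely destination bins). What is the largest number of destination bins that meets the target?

8

150·log₂ n ≤ 618 − 165 = 453, giving log₂ n ≤ 3.0200 and n ≤ 8.112. The largest whole number is 8.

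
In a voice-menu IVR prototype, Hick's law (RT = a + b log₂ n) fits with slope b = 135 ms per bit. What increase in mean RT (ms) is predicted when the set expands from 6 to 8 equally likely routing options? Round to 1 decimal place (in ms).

The intercept a cancels: ΔRT = b·(log₂ n₂ − log₂ n₁) = b·log₂(n₂/n₁).
log₂(8) − log₂(6) = 3 − 2.5850 = 0.4150.
ΔRT = 135 × 0.4150 = 56.030 ms.

56.0 ms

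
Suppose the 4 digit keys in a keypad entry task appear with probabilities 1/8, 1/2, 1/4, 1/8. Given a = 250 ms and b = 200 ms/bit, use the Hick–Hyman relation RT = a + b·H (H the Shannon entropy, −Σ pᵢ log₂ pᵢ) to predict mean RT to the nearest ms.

Each term −pᵢ log₂ pᵢ: 0.125·3 + 0.5·1 + 0.25·2 + 0.125·3; summed, H = 1.750 bits.
Mean RT = a + bH = 250 + 200·1.750 = 600.00 ms.

600 ms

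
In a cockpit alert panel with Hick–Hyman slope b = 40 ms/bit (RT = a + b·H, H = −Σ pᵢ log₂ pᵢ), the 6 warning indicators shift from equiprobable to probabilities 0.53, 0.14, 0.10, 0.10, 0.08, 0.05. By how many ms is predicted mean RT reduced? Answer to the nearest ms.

The RT saving is b·ΔH. Equiprobable H₀ = log₂(6) = 2.5850 bits; with the given probabilities H = 2.0545 bits.
b·(H₀ − H) = 40 × (2.5850 − 2.0545) = 21.22 ms.

21 ms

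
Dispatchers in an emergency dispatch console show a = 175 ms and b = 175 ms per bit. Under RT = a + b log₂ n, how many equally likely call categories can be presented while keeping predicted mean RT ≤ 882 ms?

Information budget: (882 − 175)/175 = 4.0400 bits, so n ≤ 2^4.0400 = 16.450 → at most 16.

16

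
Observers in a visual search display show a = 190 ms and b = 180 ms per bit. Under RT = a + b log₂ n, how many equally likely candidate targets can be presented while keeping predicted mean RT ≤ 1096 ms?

Information budget: (1096 − 190)/180 = 5.0333 bits, so n ≤ 2^5.0333 = 32.748 → at most 32.

32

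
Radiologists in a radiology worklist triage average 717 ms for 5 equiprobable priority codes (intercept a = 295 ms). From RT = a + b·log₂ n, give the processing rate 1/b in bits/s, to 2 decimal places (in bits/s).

Choice component = 717 − 295 = 422 ms over log₂(5) = 2.3219 bits.
b = 422 / 2.3219 = 181.746 ms/bit, so 1/b = 5.502 bits/s.

5.50 bits/s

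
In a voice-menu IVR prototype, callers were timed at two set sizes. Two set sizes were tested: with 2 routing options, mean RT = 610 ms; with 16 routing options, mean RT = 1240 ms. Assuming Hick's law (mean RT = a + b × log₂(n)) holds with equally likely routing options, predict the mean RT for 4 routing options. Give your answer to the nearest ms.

Fit slope and intercept:
  b = (1240 − 610) / (log₂ 16 − log₂ 2) = 630 / (4 − 1) = 210 ms/bit
  a = 610 − 210 × 1 = 400 ms
Then RT(4) = 400 + 210 × log₂ 4 = 400 + 210 × 2 ≈ 820.000 ms.

820 ms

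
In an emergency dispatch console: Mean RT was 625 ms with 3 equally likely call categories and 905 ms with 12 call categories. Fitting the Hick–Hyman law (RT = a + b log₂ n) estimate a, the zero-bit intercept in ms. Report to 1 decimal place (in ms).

403.1 ms

Slope: b = (905 − 625) / (log₂ 12 − log₂ 3) = 280/2.0000 = 140.000 ms/bit.
a = RT₁ − b·log₂ n₁ = 625 − 140.000 × 1.5850 = 403.105 ms.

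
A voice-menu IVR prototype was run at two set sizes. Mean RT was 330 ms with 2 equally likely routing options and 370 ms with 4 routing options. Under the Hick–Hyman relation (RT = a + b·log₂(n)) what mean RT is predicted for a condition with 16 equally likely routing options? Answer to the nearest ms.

450 ms

Fit slope and intercept:
  b = (370 − 330) / (log₂ 4 − log₂ 2) = 40 / (2 − 1) = 40 ms/bit
  a = 330 − 40 × 1 = 290 ms
Then RT(16) = 290 + 40 × log₂ 16 = 290 + 40 × 4 ≈ 450.000 ms.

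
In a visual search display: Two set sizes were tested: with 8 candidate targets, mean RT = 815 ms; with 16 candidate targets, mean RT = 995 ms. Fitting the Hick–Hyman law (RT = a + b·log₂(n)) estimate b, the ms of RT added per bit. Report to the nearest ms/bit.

Slope: b = (995 − 815) / (log₂ 16 − log₂ 8) = 180/1.0000 = 180 ms/bit.

180 ms/bit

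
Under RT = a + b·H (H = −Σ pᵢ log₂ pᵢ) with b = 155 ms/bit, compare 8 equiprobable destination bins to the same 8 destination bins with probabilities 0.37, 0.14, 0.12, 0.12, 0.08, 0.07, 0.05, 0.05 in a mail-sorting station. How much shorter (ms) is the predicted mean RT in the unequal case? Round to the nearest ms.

54 ms

Equiprobable entropy H₀ = log₂ 8 = 3.0000 bits.
Skewed entropy H = −Σ pᵢ log₂ pᵢ = 2.6542 bits.
ΔRT = b·(H₀ − H) = 155 × 0.3458 = 53.59 ms.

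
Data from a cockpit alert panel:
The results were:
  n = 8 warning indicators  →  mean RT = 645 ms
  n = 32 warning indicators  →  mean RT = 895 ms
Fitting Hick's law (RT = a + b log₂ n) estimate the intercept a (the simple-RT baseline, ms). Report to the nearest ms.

b = (RT₂ − RT₁)/(log₂ n₂ − log₂ n₁) = (895 − 645)/(5 − 3) = 125 ms/bit.
a = RT₁ − b·log₂ n₁ = 645 − 125 × 3 = 270.000 ms.

270 ms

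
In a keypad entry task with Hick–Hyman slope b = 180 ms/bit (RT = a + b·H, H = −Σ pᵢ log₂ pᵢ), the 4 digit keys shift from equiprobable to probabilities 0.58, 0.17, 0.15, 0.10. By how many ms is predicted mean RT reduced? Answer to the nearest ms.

The RT saving is b·ΔH. Equiprobable H₀ = log₂(4) = 2.0000 bits; with the given probabilities H = 1.6331 bits.
b·(H₀ − H) = 180 × (2.0000 − 1.6331) = 66.04 ms.

66 ms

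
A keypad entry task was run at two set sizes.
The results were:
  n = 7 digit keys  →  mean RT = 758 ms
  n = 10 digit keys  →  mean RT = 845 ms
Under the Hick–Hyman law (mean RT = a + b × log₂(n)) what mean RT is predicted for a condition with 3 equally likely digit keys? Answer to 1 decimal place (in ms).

With log₂ n on the abscissa the relation is linear; from the two conditions:
  b = (845 − 758) / (log₂ 10 − log₂ 7) = 87 / (3.3219 − 2.8074) = 169.072 ms/bit
  a = 758 − 169.072 × 2.8074 = 283.354 ms
Then RT(3) = 283.354 + 169.072 × log₂ 3 = 283.354 + 169.072 × 1.5850 ≈ 551.327 ms.

551.3 ms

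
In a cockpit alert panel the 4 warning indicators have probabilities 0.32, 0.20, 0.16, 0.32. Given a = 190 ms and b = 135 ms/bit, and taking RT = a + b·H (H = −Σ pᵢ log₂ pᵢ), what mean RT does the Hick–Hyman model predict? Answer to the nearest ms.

452 ms

H = 0.32·log₂(1/0.32) + 0.20·log₂(1/0.20) + 0.16·log₂(1/0.16) + 0.32·log₂(1/0.32) = 1.9395 bits.
RT = 190 + 135 × 1.9395 = 451.83 ms.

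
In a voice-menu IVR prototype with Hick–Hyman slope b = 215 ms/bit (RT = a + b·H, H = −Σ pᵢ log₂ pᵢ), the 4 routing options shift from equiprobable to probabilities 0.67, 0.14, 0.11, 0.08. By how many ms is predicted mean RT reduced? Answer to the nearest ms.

Equiprobable entropy H₀ = log₂ 4 = 2.0000 bits.
Skewed entropy H = −Σ pᵢ log₂ pᵢ = 1.4260 bits.
ΔRT = b·(H₀ − H) = 215 × 0.5740 = 123.41 ms.

123 ms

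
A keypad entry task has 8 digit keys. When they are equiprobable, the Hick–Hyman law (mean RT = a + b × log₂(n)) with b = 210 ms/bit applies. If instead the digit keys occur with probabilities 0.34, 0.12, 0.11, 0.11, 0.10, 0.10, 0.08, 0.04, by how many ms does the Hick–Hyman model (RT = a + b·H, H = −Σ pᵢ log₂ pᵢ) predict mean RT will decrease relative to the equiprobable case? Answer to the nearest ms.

The RT saving is b·ΔH. Equiprobable H₀ = log₂(8) = 3.0000 bits; with the given probabilities H = 2.7385 bits.
b·(H₀ − H) = 210 × (3.0000 − 2.7385) = 54.92 ms.

55 ms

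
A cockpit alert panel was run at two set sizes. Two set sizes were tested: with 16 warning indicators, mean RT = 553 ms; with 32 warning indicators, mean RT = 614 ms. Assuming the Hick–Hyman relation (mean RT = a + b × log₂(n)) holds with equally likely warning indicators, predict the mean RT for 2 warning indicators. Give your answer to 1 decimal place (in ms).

370.0 ms

With log₂ n on the abscissa the relation is linear; from the two conditions:
  b = (614 − 553) / (log₂ 32 − log₂ 16) = 61 / (5 − 4) = 61.000 ms/bit
  a = 553 − 61.000 × 4 = 309.000 ms
Then RT(2) = 309.000 + 61.000 × log₂ 2 = 309.000 + 61.000 × 1 ≈ 370.000 ms.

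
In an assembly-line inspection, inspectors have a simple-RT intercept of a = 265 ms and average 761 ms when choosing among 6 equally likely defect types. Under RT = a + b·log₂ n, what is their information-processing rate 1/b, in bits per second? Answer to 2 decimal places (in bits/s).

b = (761 − 265)/log₂ 6 = 496/2.5850 = 191.879 ms per bit = 0.19188 s/bit; the reciprocal is 5.212 bits/s.

5.21 bits/s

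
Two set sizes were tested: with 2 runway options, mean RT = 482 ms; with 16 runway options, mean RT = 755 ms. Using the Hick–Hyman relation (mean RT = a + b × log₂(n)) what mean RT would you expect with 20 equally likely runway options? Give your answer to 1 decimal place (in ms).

Solve the two-equation system in a and b:
  b = (755 − 482) / (log₂ 16 − log₂ 2) = 273 / (4 − 1) = 91.000 ms/bit
  a = 482 − 91.000 × 1 = 391.000 ms
Then RT(20) = 391.000 + 91.000 × log₂ 20 = 391.000 + 91.000 × 4.3219 ≈ 784.295 ms.

784.3 ms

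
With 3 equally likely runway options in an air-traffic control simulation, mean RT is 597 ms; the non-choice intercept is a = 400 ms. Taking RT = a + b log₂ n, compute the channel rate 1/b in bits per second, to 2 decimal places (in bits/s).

b = (597 − 400)/log₂ 3 = 197/1.5850 = 124.293 ms per bit = 0.12429 s/bit; the reciprocal is 8.045 bits/s.

8.05 bits/s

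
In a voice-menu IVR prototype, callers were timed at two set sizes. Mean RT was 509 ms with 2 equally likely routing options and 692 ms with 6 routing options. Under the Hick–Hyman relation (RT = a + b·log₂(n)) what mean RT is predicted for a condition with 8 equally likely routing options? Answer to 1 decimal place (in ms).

RT is linear in log₂ n, so two points fix the line:
  b = (692 − 509) / (log₂ 6 − log₂ 2) = 183 / (2.5850 − 1) = 115.460 ms/bit
  a = 509 − 115.460 × 1 = 393.540 ms
Then RT(8) = 393.540 + 115.460 × log₂ 8 = 393.540 + 115.460 × 3 ≈ 739.920 ms.

739.9 ms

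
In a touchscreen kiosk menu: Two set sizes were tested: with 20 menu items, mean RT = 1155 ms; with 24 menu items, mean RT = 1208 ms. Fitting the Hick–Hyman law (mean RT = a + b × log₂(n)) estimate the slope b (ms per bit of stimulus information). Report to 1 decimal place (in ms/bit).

201.5 ms/bit

b = (RT₂ − RT₁)/(log₂ n₂ − log₂ n₁) = (1208 − 1155)/(4.5850 − 4.3219) = 201.495 ms/bit.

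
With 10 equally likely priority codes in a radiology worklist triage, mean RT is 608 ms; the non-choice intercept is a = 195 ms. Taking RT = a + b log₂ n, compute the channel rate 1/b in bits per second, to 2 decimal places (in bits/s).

8.04 bits/s

b = (608 − 195)/log₂ 10 = 413/3.3219 = 124.325 ms per bit = 0.12433 s/bit; the reciprocal is 8.043 bits/s.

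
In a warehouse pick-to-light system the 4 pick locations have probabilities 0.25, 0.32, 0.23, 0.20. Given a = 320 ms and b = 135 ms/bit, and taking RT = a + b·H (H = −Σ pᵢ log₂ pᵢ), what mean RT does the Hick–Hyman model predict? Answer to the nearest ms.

Entropy contributions −pᵢ log₂ pᵢ: 0.5000, 0.5260, 0.4877, 0.4644; sum H = 1.9781 bits.
RT = a + bH = 320 + 135·1.9781 = 587.04 ms.

587 ms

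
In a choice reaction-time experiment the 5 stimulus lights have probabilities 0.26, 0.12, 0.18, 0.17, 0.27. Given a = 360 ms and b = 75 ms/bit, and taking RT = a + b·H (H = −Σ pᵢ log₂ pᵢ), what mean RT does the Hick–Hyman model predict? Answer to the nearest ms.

Entropy contributions −pᵢ log₂ pᵢ: 0.5053, 0.3671, 0.4453, 0.4346, 0.5100; sum H = 2.2623 bits.
RT = a + bH = 360 + 75·2.2623 = 529.67 ms.

530 ms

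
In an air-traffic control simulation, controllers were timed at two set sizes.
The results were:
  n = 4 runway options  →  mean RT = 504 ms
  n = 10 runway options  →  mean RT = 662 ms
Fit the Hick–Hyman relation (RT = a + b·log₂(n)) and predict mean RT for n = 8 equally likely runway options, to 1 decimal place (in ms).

623.5 ms

RT is linear in log₂ n, so two points fix the line:
  b = (662 − 504) / (log₂ 10 − log₂ 4) = 158 / (3.3219 − 2) = 119.522 ms/bit
  a = 504 − 119.522 × 2 = 264.955 ms
Then RT(8) = 264.955 + 119.522 × log₂ 8 = 264.955 + 119.522 × 3 ≈ 623.522 ms.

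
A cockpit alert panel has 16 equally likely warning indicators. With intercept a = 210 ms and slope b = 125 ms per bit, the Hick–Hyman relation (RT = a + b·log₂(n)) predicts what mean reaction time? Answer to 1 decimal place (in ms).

710.0 ms

log₂(16) = 4 bits, so RT = 210 + 125 × 4 ≈ 710.000 ms.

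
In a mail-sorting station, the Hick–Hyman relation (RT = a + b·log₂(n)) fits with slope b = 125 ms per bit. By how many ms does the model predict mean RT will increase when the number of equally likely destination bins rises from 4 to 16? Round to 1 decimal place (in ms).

Only the slope matters, since a is common to both: ΔRT = b·log₂(n₂/n₁).
log₂(16) − log₂(4) = log₂(16/4) = log₂(4) = 2.
ΔRT = 125 × 2.0000 = 250.000 ms.

250.0 ms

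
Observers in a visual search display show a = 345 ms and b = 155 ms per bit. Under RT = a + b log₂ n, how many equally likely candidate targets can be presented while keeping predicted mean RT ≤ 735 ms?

Set 345 + 155·log₂ n ≤ 735 → log₂ n ≤ (735 − 345)/155 = 2.5161.
So n ≤ 2^2.5161 = 5.720; the largest integer n is 5.

5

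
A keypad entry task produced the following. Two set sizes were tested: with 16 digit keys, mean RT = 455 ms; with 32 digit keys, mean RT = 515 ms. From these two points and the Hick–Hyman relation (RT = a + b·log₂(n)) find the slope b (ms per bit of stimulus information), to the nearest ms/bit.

60 ms/bit

Slope: b = (515 − 455) / (log₂ 32 − log₂ 16) = 60/1.0000 = 60 ms/bit.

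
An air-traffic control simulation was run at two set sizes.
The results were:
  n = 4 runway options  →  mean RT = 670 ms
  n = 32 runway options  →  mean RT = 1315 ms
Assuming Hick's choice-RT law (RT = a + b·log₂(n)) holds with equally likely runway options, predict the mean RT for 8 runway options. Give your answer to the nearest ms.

885 ms

Fit slope and intercept:
  b = (1315 − 670) / (log₂ 32 − log₂ 4) = 645 / (5 − 2) = 215 ms/bit
  a = 670 − 215 × 2 = 240 ms
Then RT(8) = 240 + 215 × log₂ 8 = 240 + 215 × 3 ≈ 885.000 ms.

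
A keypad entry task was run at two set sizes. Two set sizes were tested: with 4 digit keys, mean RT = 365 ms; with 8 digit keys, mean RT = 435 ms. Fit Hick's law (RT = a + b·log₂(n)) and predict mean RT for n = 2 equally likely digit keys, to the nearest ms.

295 ms

Solve the two-equation system in a and b:
  b = (435 − 365) / (log₂ 8 − log₂ 4) = 70 / (3 − 2) = 70 ms/bit
  a = 365 − 70 × 2 = 225 ms
Then RT(2) = 225 + 70 × log₂ 2 = 225 + 70 × 1 ≈ 295.000 ms.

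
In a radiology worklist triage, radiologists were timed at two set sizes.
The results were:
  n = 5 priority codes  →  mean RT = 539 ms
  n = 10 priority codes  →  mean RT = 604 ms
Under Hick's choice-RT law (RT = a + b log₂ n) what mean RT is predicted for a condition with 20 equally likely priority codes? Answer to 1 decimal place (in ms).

669.0 ms

With log₂ n on the abscissa the relation is linear; from the two conditions:
  b = (604 − 539) / (log₂ 10 − log₂ 5) = 65 / (3.3219 − 2.3219) = 65.000 ms/bit
  a = 539 − 65.000 × 2.3219 = 388.075 ms
Then RT(20) = 388.075 + 65.000 × log₂ 20 = 388.075 + 65.000 × 4.3219 ≈ 669.000 ms.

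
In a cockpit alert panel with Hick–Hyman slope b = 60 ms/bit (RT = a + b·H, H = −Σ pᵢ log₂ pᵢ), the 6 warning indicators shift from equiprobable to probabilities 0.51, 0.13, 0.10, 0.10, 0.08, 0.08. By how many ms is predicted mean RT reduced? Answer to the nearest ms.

28 ms

The RT saving is b·ΔH. Equiprobable H₀ = log₂(6) = 2.5850 bits; with the given probabilities H = 2.1255 bits.
b·(H₀ − H) = 60 × (2.5850 − 2.1255) = 27.57 ms.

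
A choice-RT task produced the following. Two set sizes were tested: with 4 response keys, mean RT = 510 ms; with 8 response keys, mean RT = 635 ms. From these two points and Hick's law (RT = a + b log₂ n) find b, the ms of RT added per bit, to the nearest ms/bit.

b = (RT₂ − RT₁)/(log₂ n₂ − log₂ n₁) = (635 − 510)/(3 − 2) = 125 ms/bit.

125 ms/bit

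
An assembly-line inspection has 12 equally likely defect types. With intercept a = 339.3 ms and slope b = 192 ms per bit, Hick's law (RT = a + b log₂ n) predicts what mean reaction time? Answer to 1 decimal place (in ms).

1027.6 ms

log₂(12) = 3.5850 bits, so RT = 339.3 + 192 × 3.5850 ≈ 1027.613 ms.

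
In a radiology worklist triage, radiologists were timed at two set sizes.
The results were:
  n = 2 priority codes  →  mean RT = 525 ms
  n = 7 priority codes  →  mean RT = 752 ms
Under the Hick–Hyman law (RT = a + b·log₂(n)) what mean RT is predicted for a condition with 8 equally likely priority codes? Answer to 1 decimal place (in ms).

776.2 ms

Solve the two-equation system in a and b:
  b = (752 − 525) / (log₂ 7 − log₂ 2) = 227 / (2.8074 − 1) = 125.598 ms/bit
  a = 525 − 125.598 × 1 = 399.402 ms
Then RT(8) = 399.402 + 125.598 × log₂ 8 = 399.402 + 125.598 × 3 ≈ 776.196 ms.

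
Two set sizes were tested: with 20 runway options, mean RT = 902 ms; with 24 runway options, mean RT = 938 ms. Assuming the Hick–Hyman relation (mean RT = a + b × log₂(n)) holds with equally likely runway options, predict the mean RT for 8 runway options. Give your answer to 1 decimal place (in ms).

721.1 ms

RT is linear in log₂ n, so two points fix the line:
  b = (938 − 902) / (log₂ 24 − log₂ 20) = 36 / (4.5850 − 4.3219) = 136.864 ms/bit
  a = 902 − 136.864 × 4.3219 = 310.483 ms
Then RT(8) = 310.483 + 136.864 × log₂ 8 = 310.483 + 136.864 × 3 ≈ 721.075 ms.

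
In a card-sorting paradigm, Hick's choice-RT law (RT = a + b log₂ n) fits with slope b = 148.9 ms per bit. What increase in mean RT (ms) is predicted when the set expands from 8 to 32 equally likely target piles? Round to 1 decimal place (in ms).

The intercept a cancels: ΔRT = b·(log₂ n₂ − log₂ n₁) = b·log₂(n₂/n₁).
log₂(32) − log₂(8) = log₂(32/8) = log₂(4) = 2.
ΔRT = 148.9 × 2.0000 = 297.800 ms.

297.8 ms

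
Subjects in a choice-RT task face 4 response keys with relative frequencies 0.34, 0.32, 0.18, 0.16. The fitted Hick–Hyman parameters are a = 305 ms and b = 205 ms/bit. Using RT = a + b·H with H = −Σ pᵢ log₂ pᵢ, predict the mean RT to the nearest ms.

H = 0.34·log₂(1/0.34) + 0.32·log₂(1/0.32) + 0.18·log₂(1/0.18) + 0.16·log₂(1/0.16) = 1.9235 bits.
RT = 305 + 205 × 1.9235 = 699.32 ms.

699 ms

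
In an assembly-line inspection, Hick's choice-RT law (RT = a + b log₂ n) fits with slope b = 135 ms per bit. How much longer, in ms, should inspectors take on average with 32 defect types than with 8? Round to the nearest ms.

The intercept a cancels: ΔRT = b·(log₂ n₂ − log₂ n₁) = b·log₂(n₂/n₁).
log₂(32) − log₂(8) = log₂(32/8) = log₂(4) = 2.
ΔRT = 135 × 2.0000 = 270.000 ms.

270 ms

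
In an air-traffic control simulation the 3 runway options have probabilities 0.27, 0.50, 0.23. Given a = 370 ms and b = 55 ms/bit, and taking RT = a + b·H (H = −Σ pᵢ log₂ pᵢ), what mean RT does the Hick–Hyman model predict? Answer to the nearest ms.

452 ms

Entropy contributions −pᵢ log₂ pᵢ: 0.5100, 0.5000, 0.4877; sum H = 1.4977 bits.
RT = a + bH = 370 + 55·1.4977 = 452.37 ms.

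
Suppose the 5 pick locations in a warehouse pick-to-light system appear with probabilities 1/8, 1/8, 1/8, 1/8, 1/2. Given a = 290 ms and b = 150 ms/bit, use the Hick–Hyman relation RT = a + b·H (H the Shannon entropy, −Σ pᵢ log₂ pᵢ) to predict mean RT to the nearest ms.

590 ms

H = −Σ pᵢ log₂ pᵢ = 0.125·3 + 0.125·3 + 0.125·3 + 0.125·3 + 0.5·1 = 2.000 bits.
RT = 290 + 150 × 2.000 = 590.00 ms.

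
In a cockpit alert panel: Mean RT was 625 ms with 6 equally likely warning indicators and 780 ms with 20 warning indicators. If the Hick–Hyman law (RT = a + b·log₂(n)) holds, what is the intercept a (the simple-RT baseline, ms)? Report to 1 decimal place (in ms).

b = (RT₂ − RT₁)/(log₂ n₂ − log₂ n₁) = (780 − 625)/(4.3219 − 2.5850) = 89.236 ms/bit.
a = RT₁ − b·log₂ n₁ = 625 − 89.236 × 2.5850 = 394.328 ms.

394.3 ms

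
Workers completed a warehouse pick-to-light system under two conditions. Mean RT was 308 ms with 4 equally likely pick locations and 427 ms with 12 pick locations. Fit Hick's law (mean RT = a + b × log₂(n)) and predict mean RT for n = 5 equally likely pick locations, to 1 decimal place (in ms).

Solve the two-equation system in a and b:
  b = (427 − 308) / (log₂ 12 − log₂ 4) = 119 / (3.5850 − 2) = 75.081 ms/bit
  a = 308 − 75.081 × 2 = 157.839 ms
Then RT(5) = 157.839 + 75.081 × log₂ 5 = 157.839 + 75.081 × 2.3219 ≈ 332.171 ms.

332.2 ms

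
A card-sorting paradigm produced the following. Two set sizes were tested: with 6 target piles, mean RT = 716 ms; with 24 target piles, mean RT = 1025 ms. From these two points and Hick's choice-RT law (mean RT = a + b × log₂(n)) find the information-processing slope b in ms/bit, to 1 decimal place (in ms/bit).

154.5 ms/bit

b = (RT₂ − RT₁)/(log₂ n₂ − log₂ n₁) = (1025 − 716)/(4.5850 − 2.5850) = 154.500 ms/bit.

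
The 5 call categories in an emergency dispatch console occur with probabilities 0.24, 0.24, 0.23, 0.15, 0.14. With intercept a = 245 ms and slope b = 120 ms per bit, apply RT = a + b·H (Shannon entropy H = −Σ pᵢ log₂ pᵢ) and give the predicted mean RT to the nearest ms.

519 ms

H = 0.24·log₂(1/0.24) + 0.24·log₂(1/0.24) + 0.23·log₂(1/0.23) + 0.15·log₂(1/0.15) + 0.14·log₂(1/0.14) = 2.2836 bits.
RT = 245 + 120 × 2.2836 = 519.03 ms.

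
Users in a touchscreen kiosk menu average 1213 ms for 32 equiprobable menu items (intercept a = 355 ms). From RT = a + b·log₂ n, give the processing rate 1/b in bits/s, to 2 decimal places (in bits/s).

5.83 bits/s

Choice component = 1213 − 355 = 858 ms over log₂(32) = 5 bits.
b = 858 / 5 = 171.600 ms/bit, so 1/b = 5.828 bits/s.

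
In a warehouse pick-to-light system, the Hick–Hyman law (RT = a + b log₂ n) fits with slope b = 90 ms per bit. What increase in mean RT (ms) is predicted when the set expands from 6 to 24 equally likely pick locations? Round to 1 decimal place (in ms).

180.0 ms

ΔRT = (a + b log₂ n₂) − (a + b log₂ n₁) = b·(log₂ n₂ − log₂ n₁).
log₂(24) − log₂(6) = log₂(24/6) = log₂(4) = 2.
ΔRT = 90 × 2.0000 = 180.000 ms.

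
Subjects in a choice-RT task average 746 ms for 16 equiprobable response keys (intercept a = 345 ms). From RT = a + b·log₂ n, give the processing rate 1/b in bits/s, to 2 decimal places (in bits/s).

b = (746 − 345)/log₂ 16 = 401/4 = 100.250 ms per bit = 0.10025 s/bit; the reciprocal is 9.975 bits/s.

9.98 bits/s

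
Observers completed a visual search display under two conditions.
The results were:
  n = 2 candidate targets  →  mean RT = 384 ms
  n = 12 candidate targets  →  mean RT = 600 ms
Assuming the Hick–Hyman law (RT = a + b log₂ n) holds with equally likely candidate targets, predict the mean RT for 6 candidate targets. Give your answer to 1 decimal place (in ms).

516.4 ms

RT is linear in log₂ n, so two points fix the line:
  b = (600 − 384) / (log₂ 12 − log₂ 2) = 216 / (3.5850 − 1) = 83.560 ms/bit
  a = 384 − 83.560 × 1 = 300.440 ms
Then RT(6) = 300.440 + 83.560 × log₂ 6 = 300.440 + 83.560 × 2.5850 ≈ 516.440 ms.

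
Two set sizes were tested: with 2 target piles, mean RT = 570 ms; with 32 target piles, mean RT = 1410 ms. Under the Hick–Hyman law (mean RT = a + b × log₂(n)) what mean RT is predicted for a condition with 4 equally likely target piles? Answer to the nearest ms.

780 ms

With log₂ n on the abscissa the relation is linear; from the two conditions:
  b = (1410 − 570) / (log₂ 32 − log₂ 2) = 840 / (5 − 1) = 210 ms/bit
  a = 570 − 210 × 1 = 360 ms
Then RT(4) = 360 + 210 × log₂ 4 = 360 + 210 × 2 ≈ 780.000 ms.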